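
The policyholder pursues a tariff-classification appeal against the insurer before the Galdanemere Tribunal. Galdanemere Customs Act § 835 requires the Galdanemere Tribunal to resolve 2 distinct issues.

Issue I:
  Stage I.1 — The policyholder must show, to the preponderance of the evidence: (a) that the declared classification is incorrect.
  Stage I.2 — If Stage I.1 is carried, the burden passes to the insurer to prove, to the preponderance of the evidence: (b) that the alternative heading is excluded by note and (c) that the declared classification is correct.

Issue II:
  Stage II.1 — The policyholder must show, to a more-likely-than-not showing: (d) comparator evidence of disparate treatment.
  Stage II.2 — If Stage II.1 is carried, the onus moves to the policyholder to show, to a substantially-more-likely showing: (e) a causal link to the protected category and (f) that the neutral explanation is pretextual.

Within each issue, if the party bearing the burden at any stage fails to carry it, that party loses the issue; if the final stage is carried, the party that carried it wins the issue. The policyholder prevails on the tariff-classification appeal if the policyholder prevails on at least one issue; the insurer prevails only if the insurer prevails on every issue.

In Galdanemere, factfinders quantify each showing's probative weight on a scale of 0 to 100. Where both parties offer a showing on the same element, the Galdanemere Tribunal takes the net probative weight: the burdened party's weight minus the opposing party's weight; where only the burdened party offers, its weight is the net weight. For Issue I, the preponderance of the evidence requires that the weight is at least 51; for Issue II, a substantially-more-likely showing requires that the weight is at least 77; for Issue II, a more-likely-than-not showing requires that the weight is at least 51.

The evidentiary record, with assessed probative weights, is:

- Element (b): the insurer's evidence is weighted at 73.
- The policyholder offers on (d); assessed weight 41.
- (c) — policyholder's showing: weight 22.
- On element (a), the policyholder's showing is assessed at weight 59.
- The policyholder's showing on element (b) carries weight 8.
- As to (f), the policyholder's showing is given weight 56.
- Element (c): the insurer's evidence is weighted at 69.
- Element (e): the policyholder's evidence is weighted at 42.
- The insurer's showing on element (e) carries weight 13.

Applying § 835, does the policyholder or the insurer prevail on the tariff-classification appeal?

— Issue I —
Stage I.1 — burden on policyholder; standard: the preponderance of the evidence (weight is at least 51).
    (a): 59 ≥ 51 [met]
  Stage I.1 carried; the burden shifts to the insurer.
Stage I.2 — burden on insurer; standard: the preponderance of the evidence (weight is at least 51).
    (b): 73 − 8 = 65 ≥ 51 [met]
    (c): 69 − 22 = 47 < 51 [not met]
  Stage I.2 not carried; the insurer fails its burden.
The policyholder prevails on this issue.
— Issue II —
Stage II.1 — burden on policyholder; standard: a more-likely-than-not showing (weight is at least 51).
    (d): 41 < 51 [not met]
  Stage II.1 not carried; the policyholder fails its burden.
The analysis ends at Stage II.1; the insurer prevails on this issue.
Per-issue: Issue I → policyholder; Issue II → insurer. The policyholder must prevail on at least one issue; overall, the policyholder prevails.

policyholder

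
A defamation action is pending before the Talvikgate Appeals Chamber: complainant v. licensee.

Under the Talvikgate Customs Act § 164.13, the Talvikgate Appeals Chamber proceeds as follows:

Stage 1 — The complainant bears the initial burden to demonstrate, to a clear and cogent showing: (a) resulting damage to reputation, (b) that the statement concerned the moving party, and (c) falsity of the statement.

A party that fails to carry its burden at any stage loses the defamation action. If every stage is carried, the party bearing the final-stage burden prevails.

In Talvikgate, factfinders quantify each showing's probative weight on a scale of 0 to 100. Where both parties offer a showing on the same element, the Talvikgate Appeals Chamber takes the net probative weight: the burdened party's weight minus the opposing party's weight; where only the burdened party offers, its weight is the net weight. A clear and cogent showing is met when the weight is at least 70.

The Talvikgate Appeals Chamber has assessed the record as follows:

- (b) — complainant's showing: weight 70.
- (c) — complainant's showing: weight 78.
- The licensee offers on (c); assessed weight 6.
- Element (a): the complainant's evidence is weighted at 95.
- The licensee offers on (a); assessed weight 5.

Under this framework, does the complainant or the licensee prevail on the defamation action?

complainant

Stage 1 — burden on complainant; standard: a clear and cogent showing (weight is at least 70).
    (a): 95 − 5 = 90 ≥ 70 [met]
    (b): 70 ≥ 70 [met]
    (c): 78 − 6 = 72 ≥ 70 [met]
  All elements met at the final stage.
Every stage carried; the complainant prevails.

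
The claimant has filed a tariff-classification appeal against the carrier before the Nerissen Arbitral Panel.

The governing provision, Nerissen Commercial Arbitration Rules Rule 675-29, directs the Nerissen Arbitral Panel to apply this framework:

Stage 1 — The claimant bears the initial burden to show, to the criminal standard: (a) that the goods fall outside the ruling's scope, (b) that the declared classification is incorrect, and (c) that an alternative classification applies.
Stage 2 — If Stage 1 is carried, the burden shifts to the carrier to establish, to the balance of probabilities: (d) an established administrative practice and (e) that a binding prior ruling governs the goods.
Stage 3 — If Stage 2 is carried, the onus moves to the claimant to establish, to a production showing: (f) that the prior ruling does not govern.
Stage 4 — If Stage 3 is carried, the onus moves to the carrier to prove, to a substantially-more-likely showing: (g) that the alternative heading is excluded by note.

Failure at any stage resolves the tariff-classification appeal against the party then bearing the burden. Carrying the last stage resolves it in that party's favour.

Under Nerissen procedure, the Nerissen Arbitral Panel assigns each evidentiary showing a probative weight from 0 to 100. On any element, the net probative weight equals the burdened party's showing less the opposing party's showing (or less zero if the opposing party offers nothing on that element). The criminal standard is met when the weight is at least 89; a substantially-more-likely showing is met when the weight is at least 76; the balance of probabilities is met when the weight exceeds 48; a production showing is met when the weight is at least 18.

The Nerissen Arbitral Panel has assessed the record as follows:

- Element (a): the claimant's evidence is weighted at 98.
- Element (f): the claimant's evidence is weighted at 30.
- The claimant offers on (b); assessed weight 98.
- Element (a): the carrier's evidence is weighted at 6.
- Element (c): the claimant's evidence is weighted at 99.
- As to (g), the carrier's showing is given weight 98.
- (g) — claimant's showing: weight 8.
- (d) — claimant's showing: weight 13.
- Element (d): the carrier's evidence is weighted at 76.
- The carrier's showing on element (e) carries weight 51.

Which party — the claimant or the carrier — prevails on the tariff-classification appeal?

Stage 1 — burden on claimant; standard: the criminal standard (weight is at least 89).
    (a): 98 − 6 = 92 ≥ 89 [met]
    (b): 98 ≥ 89 [met]
    (c): 99 ≥ 89 [met]
  Stage 1 carried; the burden shifts to the carrier.
Stage 2 — burden on carrier; standard: the balance of probabilities (weight exceeds 48).
    (d): 76 − 13 = 63 > 48 [met]
    (e): 51 > 48 [met]
  Stage 2 is satisfied; the onus moves to the claimant.
Stage 3 — burden on claimant; standard: a production showing (weight is at least 18).
    (f): 30 ≥ 18 [met]
  The claimant carries Stage 3; the carrier now bears the burden.
Stage 4 — burden on carrier; standard: a substantially-more-likely showing (weight is at least 76).
    (g): 98 − 8 = 90 ≥ 76 [met]
  Stage 4 carried; the final stage is satisfied.
With every stage satisfied, the carrier prevails.

carrier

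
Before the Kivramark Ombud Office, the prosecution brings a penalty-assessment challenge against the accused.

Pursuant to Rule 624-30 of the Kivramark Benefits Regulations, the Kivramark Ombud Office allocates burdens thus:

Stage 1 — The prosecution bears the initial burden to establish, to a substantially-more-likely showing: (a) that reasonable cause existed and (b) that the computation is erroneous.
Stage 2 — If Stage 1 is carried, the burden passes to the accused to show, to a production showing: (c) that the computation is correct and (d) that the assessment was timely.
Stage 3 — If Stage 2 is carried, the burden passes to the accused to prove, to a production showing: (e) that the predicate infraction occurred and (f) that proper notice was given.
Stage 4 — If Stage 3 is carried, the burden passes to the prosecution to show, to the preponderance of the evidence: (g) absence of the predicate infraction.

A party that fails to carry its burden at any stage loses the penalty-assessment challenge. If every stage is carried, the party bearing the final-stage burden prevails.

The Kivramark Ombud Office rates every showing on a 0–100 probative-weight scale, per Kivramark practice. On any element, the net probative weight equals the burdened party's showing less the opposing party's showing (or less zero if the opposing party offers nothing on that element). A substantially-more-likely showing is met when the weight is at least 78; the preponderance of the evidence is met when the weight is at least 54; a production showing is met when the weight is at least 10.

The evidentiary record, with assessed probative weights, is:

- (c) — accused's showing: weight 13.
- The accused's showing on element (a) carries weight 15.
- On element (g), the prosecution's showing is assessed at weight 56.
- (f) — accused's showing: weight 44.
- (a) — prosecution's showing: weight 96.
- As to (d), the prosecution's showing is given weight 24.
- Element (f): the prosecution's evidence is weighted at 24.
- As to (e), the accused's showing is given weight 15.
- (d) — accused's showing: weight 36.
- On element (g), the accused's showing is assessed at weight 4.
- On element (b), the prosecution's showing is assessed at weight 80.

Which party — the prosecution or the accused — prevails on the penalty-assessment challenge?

accused

Stage 1 — burden on prosecution; standard: a substantially-more-likely showing (weight is at least 78).
    (a): 96 − 15 = 81 ≥ 78 [met]
    (b): 80 ≥ 78 [met]
  The prosecution carries Stage 1; the accused now bears the burden.
Stage 2 — burden on accused; standard: a production showing (weight is at least 10).
    (c): 13 ≥ 10 [met]
    (d): 36 − 24 = 12 ≥ 10 [met]
  Stage 2 is satisfied; the accused continues to bear the burden.
Stage 3 — burden on accused; standard: a production showing (weight is at least 10).
    (e): 15 ≥ 10 [met]
    (f): 44 − 24 = 20 ≥ 10 [met]
  The accused carries Stage 3; the prosecution now bears the burden.
Stage 4 — burden on prosecution; standard: the preponderance of the evidence (weight is at least 54).
    (g): 56 − 4 = 52 < 54 [not met]
  Not every element is met, so the prosecution fails to carry Stage 4.
So the accused prevails.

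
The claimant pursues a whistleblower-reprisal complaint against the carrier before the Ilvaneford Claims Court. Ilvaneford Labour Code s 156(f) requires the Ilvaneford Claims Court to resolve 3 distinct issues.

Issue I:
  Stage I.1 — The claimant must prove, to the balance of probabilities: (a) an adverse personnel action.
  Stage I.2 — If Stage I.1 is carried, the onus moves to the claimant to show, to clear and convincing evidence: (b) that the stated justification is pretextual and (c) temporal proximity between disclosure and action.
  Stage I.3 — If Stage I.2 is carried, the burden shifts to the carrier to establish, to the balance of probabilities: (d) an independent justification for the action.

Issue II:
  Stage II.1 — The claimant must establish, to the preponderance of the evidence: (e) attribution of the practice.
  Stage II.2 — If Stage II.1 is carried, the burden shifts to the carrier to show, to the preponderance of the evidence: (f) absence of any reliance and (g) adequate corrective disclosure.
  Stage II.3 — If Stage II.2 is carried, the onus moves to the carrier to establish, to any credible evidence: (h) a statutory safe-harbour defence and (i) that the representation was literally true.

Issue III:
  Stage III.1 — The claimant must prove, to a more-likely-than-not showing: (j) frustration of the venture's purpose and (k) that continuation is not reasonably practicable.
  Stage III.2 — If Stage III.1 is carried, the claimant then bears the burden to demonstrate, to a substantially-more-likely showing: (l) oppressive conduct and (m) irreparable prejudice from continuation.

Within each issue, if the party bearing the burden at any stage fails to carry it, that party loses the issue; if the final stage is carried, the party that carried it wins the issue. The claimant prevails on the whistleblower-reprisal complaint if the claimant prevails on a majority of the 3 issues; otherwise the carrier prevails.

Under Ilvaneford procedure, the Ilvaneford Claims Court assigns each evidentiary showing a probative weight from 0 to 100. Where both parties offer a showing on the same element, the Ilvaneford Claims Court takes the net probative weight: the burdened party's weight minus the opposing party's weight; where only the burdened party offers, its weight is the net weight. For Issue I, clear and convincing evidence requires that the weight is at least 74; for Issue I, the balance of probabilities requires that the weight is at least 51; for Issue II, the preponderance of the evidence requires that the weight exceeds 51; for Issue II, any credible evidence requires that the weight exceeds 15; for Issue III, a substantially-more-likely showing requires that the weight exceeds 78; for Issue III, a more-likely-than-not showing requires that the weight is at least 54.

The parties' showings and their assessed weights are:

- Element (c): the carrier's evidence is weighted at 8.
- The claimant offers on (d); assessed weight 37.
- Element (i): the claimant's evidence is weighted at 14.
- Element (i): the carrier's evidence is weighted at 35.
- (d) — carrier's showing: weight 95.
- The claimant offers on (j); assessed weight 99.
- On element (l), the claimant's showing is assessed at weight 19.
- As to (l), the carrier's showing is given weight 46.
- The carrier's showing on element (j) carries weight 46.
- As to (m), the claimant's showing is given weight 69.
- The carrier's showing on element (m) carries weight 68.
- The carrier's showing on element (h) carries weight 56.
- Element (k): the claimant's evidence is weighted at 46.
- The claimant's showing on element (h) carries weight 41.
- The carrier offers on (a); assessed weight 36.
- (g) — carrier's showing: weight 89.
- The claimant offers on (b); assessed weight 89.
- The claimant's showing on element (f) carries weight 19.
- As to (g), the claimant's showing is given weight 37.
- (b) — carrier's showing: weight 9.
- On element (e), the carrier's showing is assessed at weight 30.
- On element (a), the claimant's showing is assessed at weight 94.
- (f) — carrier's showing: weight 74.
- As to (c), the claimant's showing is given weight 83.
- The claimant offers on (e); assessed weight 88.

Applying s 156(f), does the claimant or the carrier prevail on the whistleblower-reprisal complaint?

carrier

— Issue I —
Stage I.1 — burden on claimant; standard: the balance of probabilities (weight is at least 51).
    (a): 94 − 36 = 58 ≥ 51 [met]
  Stage I.1 is satisfied; the claimant continues to bear the burden.
Stage I.2 — burden on claimant; standard: clear and convincing evidence (weight is at least 74).
    (b): 89 − 9 = 80 ≥ 74 [met]
    (c): 83 − 8 = 75 ≥ 74 [met]
  Stage I.2 carried; the burden shifts to the carrier.
Stage I.3 — burden on carrier; standard: the balance of probabilities (weight is at least 51).
    (d): 95 − 37 = 58 ≥ 51 [met]
  All elements met at the final stage.
All stages carried — the carrier prevails on this issue.
— Issue II —
At Stage II.1 the claimant must meet the preponderance of the evidence (weight exceeds 51): on (e) the weight is 88 less the opposing 30 gives net 58, which does exceed 51, so (e) meets the standard.
  Stage II.1 carried; the burden shifts to the carrier.
At Stage II.2 the carrier must meet the preponderance of the evidence (weight exceeds 51): on (f) the weight is 74 less the opposing 19 gives net 55, which does exceed 51, so (f) meets the standard; on (g) the weight is 89 less the opposing 37 gives net 52, which does exceed 51, so (g) meets the standard.
  Stage II.2 carried; the burden remains with the carrier.
At Stage II.3 the carrier must meet any credible evidence (weight exceeds 15): on (h) the weight is 56 less the opposing 41 gives net 15, ≤ 15, so (h) does not meet the standard; on (i) the weight is 35 less the opposing 14 gives net 21, > 15, so (i) meets the standard.
  Not every element is met, so the carrier fails to carry Stage II.3.
So the claimant prevails on this issue.
— Issue III —
Stage III.1 (claimant, a more-likely-than-not showing, weight is at least 54): (j) net 99−46=53 < 54 — fails; (k) 46 < 54 — fails.
  Not every element is met, so the claimant fails to carry Stage III.1.
The analysis ends at Stage III.1; the carrier prevails on this issue.
Per-issue: Issue I → carrier; Issue II → claimant; Issue III → carrier. The claimant must prevail on a majority of issues; overall, the carrier prevails.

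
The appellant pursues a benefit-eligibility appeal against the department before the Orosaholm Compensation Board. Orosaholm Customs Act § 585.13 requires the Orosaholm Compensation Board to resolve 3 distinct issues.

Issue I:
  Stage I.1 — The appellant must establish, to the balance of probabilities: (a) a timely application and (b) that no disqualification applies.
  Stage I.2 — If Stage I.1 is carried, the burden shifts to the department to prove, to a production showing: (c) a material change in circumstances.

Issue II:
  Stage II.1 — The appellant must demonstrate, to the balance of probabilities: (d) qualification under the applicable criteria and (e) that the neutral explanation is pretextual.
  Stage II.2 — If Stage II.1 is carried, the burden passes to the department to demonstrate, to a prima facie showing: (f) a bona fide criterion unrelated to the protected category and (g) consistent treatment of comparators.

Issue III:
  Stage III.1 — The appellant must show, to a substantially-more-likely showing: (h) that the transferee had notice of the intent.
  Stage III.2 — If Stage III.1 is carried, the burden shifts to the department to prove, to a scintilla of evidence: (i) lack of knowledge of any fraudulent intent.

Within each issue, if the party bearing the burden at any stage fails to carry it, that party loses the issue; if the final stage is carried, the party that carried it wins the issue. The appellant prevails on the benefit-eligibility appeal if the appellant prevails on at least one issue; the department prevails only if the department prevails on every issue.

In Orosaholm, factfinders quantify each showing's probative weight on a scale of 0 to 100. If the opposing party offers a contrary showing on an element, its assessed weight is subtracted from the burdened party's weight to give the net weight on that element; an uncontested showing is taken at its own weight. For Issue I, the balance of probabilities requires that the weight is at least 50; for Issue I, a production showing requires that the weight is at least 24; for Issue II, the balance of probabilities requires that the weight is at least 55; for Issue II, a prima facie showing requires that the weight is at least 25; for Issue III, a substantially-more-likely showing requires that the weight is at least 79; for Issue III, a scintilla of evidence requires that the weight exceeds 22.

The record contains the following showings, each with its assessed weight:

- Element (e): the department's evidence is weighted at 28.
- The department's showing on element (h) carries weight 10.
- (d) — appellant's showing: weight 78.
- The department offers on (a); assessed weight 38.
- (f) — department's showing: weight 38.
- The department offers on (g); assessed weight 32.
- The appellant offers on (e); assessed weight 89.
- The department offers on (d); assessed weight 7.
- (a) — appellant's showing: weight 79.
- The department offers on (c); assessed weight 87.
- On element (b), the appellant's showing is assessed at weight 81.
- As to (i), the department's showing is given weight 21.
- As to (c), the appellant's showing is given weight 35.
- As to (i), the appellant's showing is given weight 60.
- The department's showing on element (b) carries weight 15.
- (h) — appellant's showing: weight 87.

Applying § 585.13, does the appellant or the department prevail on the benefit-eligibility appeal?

department

— Issue I —
Stage I.1 — burden on appellant; standard: the balance of probabilities (weight is at least 50).
    (a): 79 − 38 = 41 < 50 [not met]
    (b): 81 − 15 = 66 ≥ 50 [met]
  Not every element is met, so the appellant fails to carry Stage I.1.
So the department prevails on this issue.
— Issue II —
At Stage II.1 the appellant must meet the balance of probabilities (weight is at least 55): on (d) the weight is 78 less the opposing 7 gives net 71, which does reach 55, so (d) meets the standard; on (e) the weight is 89 less the opposing 28 gives net 61, which does reach 55, so (e) meets the standard.
  Stage II.1 is satisfied; the onus moves to the department.
At Stage II.2 the department must meet a prima facie showing (weight is at least 25): on (f) the weight is 38, which does reach 25, so (f) meets the standard; on (g) the weight is 32, ≥ 25, so (g) meets the standard.
  Stage II.2 carried; the final stage is satisfied.
Every stage carried; the department prevails on this issue.
— Issue III —
Stage III.1 — burden on appellant; standard: a substantially-more-likely showing (weight is at least 79).
    (h): 87 − 10 = 77 < 79 [not met]
  The appellant does not carry Stage III.1.
The department prevails on this issue.
Per-issue: Issue I → department; Issue II → department; Issue III → department. The appellant must prevail on at least one issue; overall, the department prevails.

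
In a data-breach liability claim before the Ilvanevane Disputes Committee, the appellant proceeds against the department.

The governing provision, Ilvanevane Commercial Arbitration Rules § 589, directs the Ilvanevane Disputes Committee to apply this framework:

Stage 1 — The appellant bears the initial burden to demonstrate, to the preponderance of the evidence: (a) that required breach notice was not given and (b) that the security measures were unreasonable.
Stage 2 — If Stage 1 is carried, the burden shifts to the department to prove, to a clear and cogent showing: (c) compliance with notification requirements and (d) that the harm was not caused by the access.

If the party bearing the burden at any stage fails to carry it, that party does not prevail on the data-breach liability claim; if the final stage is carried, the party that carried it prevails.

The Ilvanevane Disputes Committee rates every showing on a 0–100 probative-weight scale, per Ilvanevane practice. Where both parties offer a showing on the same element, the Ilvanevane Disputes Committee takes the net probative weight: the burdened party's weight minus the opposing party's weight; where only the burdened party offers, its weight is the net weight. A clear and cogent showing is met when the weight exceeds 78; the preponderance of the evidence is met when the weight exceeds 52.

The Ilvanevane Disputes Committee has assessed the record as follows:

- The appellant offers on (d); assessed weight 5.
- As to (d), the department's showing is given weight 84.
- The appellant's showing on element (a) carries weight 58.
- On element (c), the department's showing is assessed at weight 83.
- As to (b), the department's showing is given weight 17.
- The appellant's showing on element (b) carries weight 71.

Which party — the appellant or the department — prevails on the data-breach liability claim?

Stage 1 — burden on appellant; standard: the preponderance of the evidence (weight exceeds 52).
    (a): 58 > 52 [met]
    (b): 71 − 17 = 54 > 52 [met]
  Stage 1 carried; the burden shifts to the department.
Stage 2 — burden on department; standard: a clear and cogent showing (weight exceeds 78).
    (c): 83 > 78 [met]
    (d): 84 − 5 = 79 > 78 [met]
  The department carries the last stage.
With every stage satisfied, the department prevails.

department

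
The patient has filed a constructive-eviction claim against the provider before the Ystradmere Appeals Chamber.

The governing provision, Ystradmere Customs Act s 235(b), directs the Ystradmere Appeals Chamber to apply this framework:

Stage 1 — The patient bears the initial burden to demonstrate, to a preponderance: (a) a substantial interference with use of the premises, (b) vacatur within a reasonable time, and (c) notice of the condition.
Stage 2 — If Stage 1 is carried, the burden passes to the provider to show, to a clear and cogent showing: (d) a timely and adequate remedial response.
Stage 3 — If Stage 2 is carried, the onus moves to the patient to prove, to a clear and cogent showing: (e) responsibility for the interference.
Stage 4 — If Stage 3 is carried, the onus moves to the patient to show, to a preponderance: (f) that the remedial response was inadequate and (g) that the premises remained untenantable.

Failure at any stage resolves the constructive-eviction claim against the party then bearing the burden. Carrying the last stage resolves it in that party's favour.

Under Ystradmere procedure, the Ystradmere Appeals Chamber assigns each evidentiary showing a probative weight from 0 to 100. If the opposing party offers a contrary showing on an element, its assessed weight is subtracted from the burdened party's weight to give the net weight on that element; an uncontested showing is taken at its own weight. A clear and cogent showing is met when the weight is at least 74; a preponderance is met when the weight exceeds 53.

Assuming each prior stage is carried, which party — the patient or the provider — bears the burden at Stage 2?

provider

Stage 2's rule assigns the burden to the provider (to a clear and cogent showing).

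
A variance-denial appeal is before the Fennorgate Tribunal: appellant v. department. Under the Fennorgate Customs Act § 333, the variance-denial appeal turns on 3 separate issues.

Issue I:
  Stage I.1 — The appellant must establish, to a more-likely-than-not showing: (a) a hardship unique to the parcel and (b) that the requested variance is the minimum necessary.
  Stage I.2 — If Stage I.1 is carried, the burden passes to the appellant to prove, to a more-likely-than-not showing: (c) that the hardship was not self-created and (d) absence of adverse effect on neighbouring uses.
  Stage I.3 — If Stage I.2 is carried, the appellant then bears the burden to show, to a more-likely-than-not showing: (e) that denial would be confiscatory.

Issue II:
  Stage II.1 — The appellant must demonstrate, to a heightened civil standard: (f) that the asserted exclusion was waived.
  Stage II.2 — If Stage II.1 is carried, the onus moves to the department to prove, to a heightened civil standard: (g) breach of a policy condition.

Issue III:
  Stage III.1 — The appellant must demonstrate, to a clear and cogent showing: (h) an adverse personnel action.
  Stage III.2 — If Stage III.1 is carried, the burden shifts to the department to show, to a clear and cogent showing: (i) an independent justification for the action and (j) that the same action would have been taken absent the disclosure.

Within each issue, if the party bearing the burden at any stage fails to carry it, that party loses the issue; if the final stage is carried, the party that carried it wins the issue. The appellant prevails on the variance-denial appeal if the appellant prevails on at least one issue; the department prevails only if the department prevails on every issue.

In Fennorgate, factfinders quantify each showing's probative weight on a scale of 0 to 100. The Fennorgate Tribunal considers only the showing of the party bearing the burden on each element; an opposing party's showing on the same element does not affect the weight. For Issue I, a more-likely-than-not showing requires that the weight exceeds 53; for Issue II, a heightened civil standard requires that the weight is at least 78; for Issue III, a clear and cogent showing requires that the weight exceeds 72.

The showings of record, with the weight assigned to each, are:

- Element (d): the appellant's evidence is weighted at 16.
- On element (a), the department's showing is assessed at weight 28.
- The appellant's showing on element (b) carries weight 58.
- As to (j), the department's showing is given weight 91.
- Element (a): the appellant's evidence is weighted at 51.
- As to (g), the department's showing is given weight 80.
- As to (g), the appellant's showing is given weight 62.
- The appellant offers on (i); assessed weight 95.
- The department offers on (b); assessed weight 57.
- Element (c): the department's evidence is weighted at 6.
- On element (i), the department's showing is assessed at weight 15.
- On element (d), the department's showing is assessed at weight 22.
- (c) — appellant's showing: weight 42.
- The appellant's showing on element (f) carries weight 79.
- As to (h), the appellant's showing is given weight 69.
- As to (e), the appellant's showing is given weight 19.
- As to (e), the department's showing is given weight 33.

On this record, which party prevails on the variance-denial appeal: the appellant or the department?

department

— Issue I —
Stage I.1 — burden on appellant; standard: a more-likely-than-not showing (weight exceeds 53).
    (a): 51 (department's 28 disregarded) ≤ 53 [not met]
    (b): 58 (department's 57 disregarded) > 53 [met]
  Stage I.1 not carried; the appellant fails its burden.
The department prevails on this issue.
— Issue II —
Stage II.1 — burden on appellant; standard: a heightened civil standard (weight is at least 78).
    (f): 79 ≥ 78 [met]
  Stage II.1 carried; the burden shifts to the department.
Stage II.2 — burden on department; standard: a heightened civil standard (weight is at least 78).
    (g): 80 (appellant's 62 disregarded) ≥ 78 [met]
  All elements met at the final stage.
With every stage satisfied, the department prevails on this issue.
— Issue III —
Stage III.1 (appellant, a clear and cogent showing, weight exceeds 72): (h) 69 ≤ 72 — fails.
  The appellant does not carry Stage III.1.
The analysis ends at Stage III.1; the department prevails on this issue.
Per-issue: Issue I → department; Issue II → department; Issue III → department. The appellant must prevail on at least one issue; overall, the department prevails.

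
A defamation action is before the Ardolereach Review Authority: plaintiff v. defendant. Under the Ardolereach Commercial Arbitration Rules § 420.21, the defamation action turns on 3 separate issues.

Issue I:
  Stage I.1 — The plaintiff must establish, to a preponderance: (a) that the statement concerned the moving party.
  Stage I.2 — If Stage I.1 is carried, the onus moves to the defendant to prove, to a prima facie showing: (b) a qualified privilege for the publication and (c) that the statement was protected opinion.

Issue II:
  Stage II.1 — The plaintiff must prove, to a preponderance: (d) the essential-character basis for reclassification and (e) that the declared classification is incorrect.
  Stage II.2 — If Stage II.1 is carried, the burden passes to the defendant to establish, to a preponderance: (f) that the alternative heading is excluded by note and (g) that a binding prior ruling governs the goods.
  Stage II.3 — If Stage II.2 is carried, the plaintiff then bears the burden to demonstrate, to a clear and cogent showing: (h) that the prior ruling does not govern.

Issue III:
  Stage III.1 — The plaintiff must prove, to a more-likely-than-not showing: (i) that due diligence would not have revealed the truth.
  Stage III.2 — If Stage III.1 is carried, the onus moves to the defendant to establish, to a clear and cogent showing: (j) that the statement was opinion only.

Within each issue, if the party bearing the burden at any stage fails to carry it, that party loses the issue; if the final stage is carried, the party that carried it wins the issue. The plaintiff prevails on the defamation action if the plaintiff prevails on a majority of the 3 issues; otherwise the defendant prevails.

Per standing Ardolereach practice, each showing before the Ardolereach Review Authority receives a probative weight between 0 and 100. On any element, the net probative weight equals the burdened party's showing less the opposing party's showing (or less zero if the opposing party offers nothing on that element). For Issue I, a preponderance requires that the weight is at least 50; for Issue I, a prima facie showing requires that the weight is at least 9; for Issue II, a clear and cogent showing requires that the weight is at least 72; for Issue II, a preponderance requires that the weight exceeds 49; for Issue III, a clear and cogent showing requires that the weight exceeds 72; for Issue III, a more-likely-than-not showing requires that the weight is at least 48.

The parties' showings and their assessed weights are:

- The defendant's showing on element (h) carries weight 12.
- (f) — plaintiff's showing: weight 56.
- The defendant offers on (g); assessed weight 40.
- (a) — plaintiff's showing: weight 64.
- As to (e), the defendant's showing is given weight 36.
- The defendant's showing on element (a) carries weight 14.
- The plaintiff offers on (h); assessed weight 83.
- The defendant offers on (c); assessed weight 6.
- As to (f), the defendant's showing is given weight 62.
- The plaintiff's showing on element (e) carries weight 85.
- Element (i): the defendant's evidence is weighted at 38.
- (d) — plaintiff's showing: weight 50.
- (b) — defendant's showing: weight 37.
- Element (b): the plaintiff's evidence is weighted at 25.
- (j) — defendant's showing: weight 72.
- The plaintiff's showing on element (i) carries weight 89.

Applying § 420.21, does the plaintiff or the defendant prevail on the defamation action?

— Issue I —
At Stage I.1 the plaintiff must meet a preponderance (weight is at least 50): on (a) the weight is 64 less the opposing 14 gives net 50, ≥ 50, so (a) meets the standard.
  Stage I.1 carried; the burden shifts to the defendant.
At Stage I.2 the defendant must meet a prima facie showing (weight is at least 9): on (b) the weight is 37 less the opposing 25 gives net 12, ≥ 9, so (b) meets the standard; on (c) the weight is 6, which does not reach 9, so (c) does not meet the standard.
  Not every element is met, so the defendant fails to carry Stage I.2.
So the plaintiff prevails on this issue.
— Issue II —
Stage II.1 — burden on plaintiff; standard: a preponderance (weight exceeds 49).
    (d): 50 > 49 [met]
    (e): 85 − 36 = 49 ≤ 49 [not met]
  The plaintiff does not carry Stage II.1.
The analysis ends at Stage II.1; the defendant prevails on this issue.
— Issue III —
At Stage III.1 the plaintiff must meet a more-likely-than-not showing (weight is at least 48): on (i) the weight is 89 less the opposing 38 gives net 51, ≥ 48, so (i) meets the standard.
  The plaintiff carries Stage III.1; the defendant now bears the burden.
At Stage III.2 the defendant must meet a clear and cogent showing (weight exceeds 72): on (j) the weight is 72, which does not exceed 72, so (j) does not meet the standard.
  The defendant does not carry Stage III.2.
So the plaintiff prevails on this issue.
Per-issue: Issue I → plaintiff; Issue II → defendant; Issue III → plaintiff. The plaintiff must prevail on a majority of issues; overall, the plaintiff prevails.

plaintiff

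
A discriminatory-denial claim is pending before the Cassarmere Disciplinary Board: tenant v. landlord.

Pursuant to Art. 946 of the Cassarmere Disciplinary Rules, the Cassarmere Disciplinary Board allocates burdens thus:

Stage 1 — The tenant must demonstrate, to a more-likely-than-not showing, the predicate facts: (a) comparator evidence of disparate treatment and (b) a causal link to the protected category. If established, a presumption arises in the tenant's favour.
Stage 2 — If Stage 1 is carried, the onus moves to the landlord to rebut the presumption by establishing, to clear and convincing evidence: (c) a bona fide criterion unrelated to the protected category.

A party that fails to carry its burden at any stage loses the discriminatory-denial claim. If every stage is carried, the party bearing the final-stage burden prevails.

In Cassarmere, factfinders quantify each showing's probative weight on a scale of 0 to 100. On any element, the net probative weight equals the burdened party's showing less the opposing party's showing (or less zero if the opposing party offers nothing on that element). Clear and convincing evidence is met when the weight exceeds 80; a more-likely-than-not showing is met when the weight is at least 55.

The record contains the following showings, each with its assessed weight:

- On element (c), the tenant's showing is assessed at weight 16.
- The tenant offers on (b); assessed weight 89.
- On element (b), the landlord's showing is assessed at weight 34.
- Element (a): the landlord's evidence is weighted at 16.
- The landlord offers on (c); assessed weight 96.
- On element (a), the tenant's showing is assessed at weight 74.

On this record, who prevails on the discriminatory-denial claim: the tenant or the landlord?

tenant

Stage 1 (tenant, a more-likely-than-not showing, weight is at least 55): (a) net 74−16=58 ≥ 55 — meets; (b) net 89−34=55 ≥ 55 — meets.
  All elements met. The burden passes to the landlord.
Stage 2 (landlord, clear and convincing evidence, weight exceeds 80): (c) net 96−16=80 ≤ 80 — fails.
  The landlord does not carry Stage 2.
The analysis ends at Stage 2; the tenant prevails.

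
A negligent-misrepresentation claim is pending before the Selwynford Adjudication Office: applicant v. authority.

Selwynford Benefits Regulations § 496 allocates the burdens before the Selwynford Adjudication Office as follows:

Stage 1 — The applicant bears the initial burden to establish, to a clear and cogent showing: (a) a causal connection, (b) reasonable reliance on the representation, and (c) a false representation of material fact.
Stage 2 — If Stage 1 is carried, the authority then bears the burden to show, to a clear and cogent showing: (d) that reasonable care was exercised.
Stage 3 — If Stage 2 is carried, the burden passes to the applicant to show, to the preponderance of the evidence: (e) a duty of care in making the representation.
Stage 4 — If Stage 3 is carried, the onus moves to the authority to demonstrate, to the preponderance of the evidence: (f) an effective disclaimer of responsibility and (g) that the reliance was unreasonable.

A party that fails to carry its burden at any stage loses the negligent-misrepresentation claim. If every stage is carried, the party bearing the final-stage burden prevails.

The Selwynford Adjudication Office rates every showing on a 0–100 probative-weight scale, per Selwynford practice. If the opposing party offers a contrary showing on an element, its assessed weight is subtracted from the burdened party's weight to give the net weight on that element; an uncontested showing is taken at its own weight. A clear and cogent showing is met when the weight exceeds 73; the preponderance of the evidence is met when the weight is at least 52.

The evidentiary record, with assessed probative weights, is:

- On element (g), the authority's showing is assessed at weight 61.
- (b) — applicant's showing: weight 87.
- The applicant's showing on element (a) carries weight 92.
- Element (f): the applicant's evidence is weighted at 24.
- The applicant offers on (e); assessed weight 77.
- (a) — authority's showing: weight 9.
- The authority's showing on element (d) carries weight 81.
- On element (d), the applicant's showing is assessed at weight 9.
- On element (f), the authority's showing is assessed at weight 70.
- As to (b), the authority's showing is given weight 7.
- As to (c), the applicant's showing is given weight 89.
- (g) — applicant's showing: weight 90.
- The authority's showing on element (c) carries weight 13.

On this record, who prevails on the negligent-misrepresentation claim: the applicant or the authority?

Stage 1 — burden on applicant; standard: a clear and cogent showing (weight exceeds 73).
    (a): 92 − 9 = 83 > 73 [met]
    (b): 87 − 7 = 80 > 73 [met]
    (c): 89 − 13 = 76 > 73 [met]
  The applicant carries Stage 1; the authority now bears the burden.
Stage 2 — burden on authority; standard: a clear and cogent showing (weight exceeds 73).
    (d): 81 − 9 = 72 ≤ 73 [not met]
  Stage 2 not carried; the authority fails its burden.
So the applicant prevails.

applicant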